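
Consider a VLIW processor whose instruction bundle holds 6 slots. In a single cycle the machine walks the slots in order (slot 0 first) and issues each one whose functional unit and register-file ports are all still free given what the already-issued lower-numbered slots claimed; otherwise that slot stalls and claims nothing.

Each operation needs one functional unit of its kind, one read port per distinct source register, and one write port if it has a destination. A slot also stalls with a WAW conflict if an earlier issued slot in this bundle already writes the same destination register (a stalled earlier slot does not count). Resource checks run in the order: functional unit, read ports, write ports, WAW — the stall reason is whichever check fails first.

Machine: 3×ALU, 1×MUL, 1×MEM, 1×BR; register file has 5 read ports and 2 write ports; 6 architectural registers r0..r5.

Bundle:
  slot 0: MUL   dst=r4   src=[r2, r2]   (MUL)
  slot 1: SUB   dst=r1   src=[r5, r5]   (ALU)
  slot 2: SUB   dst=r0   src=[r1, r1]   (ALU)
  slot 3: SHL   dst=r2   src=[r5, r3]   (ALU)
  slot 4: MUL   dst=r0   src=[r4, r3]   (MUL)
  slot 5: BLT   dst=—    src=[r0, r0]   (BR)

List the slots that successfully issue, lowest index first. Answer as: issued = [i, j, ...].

#0 MUL src=r2,r2 dispatched  <A:3 Mu:0 Ld:1 B:1 rd:4 wr:1>
#1 ALU src=r5,r5 dispatched  <A:2 Mu:0 Ld:1 B:1 rd:3 wr:0>
#2 ALU src=r1,r1 held:WR_PORT  <A:2 Mu:0 Ld:1 B:1 rd:3 wr:0>
#3 ALU src=r5,r3 held:WR_PORT  <A:2 Mu:0 Ld:1 B:1 rd:3 wr:0>
#4 MUL src=r4,r3 held:FU  <A:2 Mu:0 Ld:1 B:1 rd:3 wr:0>
#5 BR src=r0,r0 dispatched  <A:2 Mu:0 Ld:1 B:0 rd:2 wr:0>

issued = [0, 1, 5]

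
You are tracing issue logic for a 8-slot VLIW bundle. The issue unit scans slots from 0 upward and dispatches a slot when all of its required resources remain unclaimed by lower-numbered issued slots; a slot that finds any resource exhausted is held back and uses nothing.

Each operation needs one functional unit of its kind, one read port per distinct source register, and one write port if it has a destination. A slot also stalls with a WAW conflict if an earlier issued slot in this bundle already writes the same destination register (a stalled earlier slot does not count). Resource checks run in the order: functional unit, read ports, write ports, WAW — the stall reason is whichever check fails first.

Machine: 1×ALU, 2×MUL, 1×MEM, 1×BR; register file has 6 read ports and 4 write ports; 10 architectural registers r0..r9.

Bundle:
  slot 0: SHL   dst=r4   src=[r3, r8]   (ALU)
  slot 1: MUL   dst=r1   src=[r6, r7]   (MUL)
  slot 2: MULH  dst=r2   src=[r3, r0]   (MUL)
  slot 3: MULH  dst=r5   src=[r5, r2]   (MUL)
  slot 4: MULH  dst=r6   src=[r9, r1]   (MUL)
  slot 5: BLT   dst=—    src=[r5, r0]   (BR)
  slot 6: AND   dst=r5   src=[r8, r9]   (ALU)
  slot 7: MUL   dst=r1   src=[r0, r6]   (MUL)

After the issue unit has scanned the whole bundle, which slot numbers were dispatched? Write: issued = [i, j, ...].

#0 ALU src=r3,r8 dispatched  <A:0 Mu:2 Ld:1 B:1 rd:4 wr:3>
#1 MUL src=r6,r7 dispatched  <A:0 Mu:1 Ld:1 B:1 rd:2 wr:2>
#2 MUL src=r3,r0 dispatched  <A:0 Mu:0 Ld:1 B:1 rd:0 wr:1>
#3 MUL src=r5,r2 held:FU  <A:0 Mu:0 Ld:1 B:1 rd:0 wr:1>
#4 MUL src=r9,r1 held:FU  <A:0 Mu:0 Ld:1 B:1 rd:0 wr:1>
#5 BR src=r5,r0 held:RD_PORT  <A:0 Mu:0 Ld:1 B:1 rd:0 wr:1>
#6 ALU src=r8,r9 held:FU  <A:0 Mu:0 Ld:1 B:1 rd:0 wr:1>
#7 MUL src=r0,r6 held:FU  <A:0 Mu:0 Ld:1 B:1 rd:0 wr:1>

issued = [0, 1, 2]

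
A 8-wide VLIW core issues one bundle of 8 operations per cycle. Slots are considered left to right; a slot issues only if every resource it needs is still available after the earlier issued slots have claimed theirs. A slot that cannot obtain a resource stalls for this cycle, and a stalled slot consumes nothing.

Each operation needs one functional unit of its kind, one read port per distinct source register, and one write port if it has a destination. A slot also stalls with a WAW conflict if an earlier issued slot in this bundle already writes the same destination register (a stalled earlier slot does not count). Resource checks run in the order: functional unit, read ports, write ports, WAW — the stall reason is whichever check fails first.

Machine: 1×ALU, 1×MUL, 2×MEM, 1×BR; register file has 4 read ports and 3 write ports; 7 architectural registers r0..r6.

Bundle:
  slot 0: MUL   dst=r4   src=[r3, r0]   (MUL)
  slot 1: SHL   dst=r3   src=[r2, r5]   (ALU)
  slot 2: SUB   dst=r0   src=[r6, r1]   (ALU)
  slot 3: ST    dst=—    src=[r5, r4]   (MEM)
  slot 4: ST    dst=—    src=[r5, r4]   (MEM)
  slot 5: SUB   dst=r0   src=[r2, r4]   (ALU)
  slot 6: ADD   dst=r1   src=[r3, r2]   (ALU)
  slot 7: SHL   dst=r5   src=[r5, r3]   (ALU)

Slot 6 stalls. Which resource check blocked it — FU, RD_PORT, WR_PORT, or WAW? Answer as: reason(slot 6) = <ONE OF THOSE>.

reason(slot 6) = FU

(0) want 1×MUL +2rd +1wr — yes → AL1|MU0|ME2|BR1|rd2|wr2
(1) want 1×ALU +2rd +1wr — yes → AL0|MU0|ME2|BR1|rd0|wr1
(2) want 1×ALU +2rd +1wr — FU → AL0|MU0|ME2|BR1|rd0|wr1
(3) want 1×MEM +2rd +0wr — RD_PORT → AL0|MU0|ME2|BR1|rd0|wr1
(4) want 1×MEM +2rd +0wr — RD_PORT → AL0|MU0|ME2|BR1|rd0|wr1
(5) want 1×ALU +2rd +1wr — FU → AL0|MU0|ME2|BR1|rd0|wr1
(6) want 1×ALU +2rd +1wr — FU → AL0|MU0|ME2|BR1|rd0|wr1
(7) want 1×ALU +2rd +1wr — FU → AL0|MU0|ME2|BR1|rd0|wr1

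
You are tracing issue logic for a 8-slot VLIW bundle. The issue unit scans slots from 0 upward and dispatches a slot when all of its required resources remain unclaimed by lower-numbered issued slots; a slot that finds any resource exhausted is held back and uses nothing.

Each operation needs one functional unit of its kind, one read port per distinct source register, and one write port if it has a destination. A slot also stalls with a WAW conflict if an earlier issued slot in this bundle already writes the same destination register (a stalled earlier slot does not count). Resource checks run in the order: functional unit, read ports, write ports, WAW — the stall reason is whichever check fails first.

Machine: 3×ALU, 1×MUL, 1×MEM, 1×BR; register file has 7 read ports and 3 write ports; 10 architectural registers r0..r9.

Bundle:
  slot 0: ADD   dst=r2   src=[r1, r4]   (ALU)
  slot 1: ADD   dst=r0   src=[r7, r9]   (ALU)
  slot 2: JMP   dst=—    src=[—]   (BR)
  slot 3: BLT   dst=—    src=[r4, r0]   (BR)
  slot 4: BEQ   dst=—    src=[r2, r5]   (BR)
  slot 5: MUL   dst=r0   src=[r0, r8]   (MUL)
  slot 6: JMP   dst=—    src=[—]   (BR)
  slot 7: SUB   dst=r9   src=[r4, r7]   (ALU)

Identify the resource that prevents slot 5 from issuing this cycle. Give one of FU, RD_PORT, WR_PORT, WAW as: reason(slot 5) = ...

[0] ALU needs rd=2 wr=1: ok; after: ALU=2 MUL=1 MEM=1 BR=1, R=5, W=2
[1] ALU needs rd=2 wr=1: ok; after: ALU=1 MUL=1 MEM=1 BR=1, R=3, W=1
[2] BR needs rd=0 wr=0: ok; after: ALU=1 MUL=1 MEM=1 BR=0, R=3, W=1
[3] BR needs rd=2 wr=0: FU; after: ALU=1 MUL=1 MEM=1 BR=0, R=3, W=1
[4] BR needs rd=2 wr=0: FU; after: ALU=1 MUL=1 MEM=1 BR=0, R=3, W=1
[5] MUL needs rd=2 wr=1: WAW; after: ALU=1 MUL=1 MEM=1 BR=0, R=3, W=1
[6] BR needs rd=0 wr=0: FU; after: ALU=1 MUL=1 MEM=1 BR=0, R=3, W=1
[7] ALU needs rd=2 wr=1: ok; after: ALU=0 MUL=1 MEM=1 BR=0, R=1, W=0

reason(slot 5) = WAW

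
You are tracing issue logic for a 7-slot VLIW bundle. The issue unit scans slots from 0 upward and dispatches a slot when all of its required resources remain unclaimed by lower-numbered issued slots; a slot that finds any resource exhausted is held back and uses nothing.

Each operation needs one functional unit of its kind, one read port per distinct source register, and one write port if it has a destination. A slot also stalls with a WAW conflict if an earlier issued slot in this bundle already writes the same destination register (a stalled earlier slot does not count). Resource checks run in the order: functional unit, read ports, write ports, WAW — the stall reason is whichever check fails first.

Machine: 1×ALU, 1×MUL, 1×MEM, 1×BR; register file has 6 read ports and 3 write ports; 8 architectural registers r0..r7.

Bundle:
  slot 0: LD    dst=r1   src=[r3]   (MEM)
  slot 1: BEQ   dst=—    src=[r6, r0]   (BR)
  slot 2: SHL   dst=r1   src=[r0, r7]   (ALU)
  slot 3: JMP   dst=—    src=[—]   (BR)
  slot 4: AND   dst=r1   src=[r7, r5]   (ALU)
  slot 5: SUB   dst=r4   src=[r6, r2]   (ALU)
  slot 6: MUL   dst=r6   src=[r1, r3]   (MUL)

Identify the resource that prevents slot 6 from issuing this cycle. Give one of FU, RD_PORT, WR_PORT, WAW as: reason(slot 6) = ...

reason(slot 6) = RD_PORT

#0 MEM src=r3 dispatched  <A:1 Mu:1 Ld:0 B:1 rd:5 wr:2>
#1 BR src=r6,r0 dispatched  <A:1 Mu:1 Ld:0 B:0 rd:3 wr:2>
#2 ALU src=r0,r7 held:WAW  <A:1 Mu:1 Ld:0 B:0 rd:3 wr:2>
#3 BR src=- held:FU  <A:1 Mu:1 Ld:0 B:0 rd:3 wr:2>
#4 ALU src=r7,r5 held:WAW  <A:1 Mu:1 Ld:0 B:0 rd:3 wr:2>
#5 ALU src=r6,r2 dispatched  <A:0 Mu:1 Ld:0 B:0 rd:1 wr:1>
#6 MUL src=r1,r3 held:RD_PORT  <A:0 Mu:1 Ld:0 B:0 rd:1 wr:1>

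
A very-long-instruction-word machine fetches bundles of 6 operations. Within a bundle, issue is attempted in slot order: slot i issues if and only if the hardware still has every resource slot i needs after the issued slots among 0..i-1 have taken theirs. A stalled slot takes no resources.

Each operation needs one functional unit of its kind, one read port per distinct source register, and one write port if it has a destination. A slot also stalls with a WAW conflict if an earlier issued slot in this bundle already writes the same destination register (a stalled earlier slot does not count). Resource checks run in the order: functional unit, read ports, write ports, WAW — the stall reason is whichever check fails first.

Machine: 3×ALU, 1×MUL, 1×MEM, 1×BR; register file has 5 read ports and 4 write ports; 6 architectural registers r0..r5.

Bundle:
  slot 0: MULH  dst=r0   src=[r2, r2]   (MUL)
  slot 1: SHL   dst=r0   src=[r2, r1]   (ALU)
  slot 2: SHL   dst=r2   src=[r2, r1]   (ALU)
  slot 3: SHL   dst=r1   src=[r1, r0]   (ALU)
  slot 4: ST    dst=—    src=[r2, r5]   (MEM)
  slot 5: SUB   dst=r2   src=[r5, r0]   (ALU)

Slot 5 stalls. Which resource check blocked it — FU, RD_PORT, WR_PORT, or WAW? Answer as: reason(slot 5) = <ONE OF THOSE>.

slot 0 (MUL): ISSUE — free A3,Mu0,Ld1,B1 rp4 wp3
slot 1 (ALU): stall WAW — free A3,Mu0,Ld1,B1 rp4 wp3
slot 2 (ALU): ISSUE — free A2,Mu0,Ld1,B1 rp2 wp2
slot 3 (ALU): ISSUE — free A1,Mu0,Ld1,B1 rp0 wp1
slot 4 (MEM): stall RD_PORT — free A1,Mu0,Ld1,B1 rp0 wp1
slot 5 (ALU): stall RD_PORT — free A1,Mu0,Ld1,B1 rp0 wp1

reason(slot 5) = RD_PORT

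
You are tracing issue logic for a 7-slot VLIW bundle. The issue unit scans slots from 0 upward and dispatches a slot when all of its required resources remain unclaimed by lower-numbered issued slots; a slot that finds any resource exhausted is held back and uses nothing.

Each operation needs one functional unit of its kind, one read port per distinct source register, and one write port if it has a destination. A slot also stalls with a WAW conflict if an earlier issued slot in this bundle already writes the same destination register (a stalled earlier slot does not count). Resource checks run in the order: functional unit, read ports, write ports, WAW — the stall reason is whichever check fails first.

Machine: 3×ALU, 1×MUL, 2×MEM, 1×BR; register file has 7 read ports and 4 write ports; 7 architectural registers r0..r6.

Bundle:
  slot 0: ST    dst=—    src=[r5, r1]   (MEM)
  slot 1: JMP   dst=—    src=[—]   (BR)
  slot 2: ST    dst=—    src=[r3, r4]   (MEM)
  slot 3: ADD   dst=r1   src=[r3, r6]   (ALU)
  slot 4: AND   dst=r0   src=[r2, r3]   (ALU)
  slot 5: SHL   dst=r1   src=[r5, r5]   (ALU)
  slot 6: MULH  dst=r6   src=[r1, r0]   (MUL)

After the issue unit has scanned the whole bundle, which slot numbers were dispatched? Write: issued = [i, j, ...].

#0 MEM src=r5,r1 dispatched  <A:3 Mu:1 Ld:1 B:1 rd:5 wr:4>
#1 BR src=- dispatched  <A:3 Mu:1 Ld:1 B:0 rd:5 wr:4>
#2 MEM src=r3,r4 dispatched  <A:3 Mu:1 Ld:0 B:0 rd:3 wr:4>
#3 ALU src=r3,r6 dispatched  <A:2 Mu:1 Ld:0 B:0 rd:1 wr:3>
#4 ALU src=r2,r3 held:RD_PORT  <A:2 Mu:1 Ld:0 B:0 rd:1 wr:3>
#5 ALU src=r5,r5 held:WAW  <A:2 Mu:1 Ld:0 B:0 rd:1 wr:3>
#6 MUL src=r1,r0 held:RD_PORT  <A:2 Mu:1 Ld:0 B:0 rd:1 wr:3>

issued = [0, 1, 2, 3]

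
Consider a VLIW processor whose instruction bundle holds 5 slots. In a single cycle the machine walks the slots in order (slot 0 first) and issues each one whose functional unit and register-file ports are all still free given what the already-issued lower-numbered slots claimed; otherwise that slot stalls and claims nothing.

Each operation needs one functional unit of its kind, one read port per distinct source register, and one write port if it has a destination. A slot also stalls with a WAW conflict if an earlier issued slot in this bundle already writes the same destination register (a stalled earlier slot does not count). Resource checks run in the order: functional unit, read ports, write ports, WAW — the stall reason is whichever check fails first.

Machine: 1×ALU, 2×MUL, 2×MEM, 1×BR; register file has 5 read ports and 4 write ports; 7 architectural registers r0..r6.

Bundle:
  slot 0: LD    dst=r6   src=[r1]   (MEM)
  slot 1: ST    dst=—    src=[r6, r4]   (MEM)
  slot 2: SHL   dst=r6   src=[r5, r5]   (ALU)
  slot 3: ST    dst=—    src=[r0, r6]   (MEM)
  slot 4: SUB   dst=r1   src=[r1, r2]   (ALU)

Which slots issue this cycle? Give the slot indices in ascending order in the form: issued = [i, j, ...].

issued = [0, 1, 4]

[0] MEM needs rd=1 wr=1: ok; after: ALU=1 MUL=2 MEM=1 BR=1, R=4, W=3
[1] MEM needs rd=2 wr=0: ok; after: ALU=1 MUL=2 MEM=0 BR=1, R=2, W=3
[2] ALU needs rd=1 wr=1: WAW; after: ALU=1 MUL=2 MEM=0 BR=1, R=2, W=3
[3] MEM needs rd=2 wr=0: FU; after: ALU=1 MUL=2 MEM=0 BR=1, R=2, W=3
[4] ALU needs rd=2 wr=1: ok; after: ALU=0 MUL=2 MEM=0 BR=1, R=0, W=2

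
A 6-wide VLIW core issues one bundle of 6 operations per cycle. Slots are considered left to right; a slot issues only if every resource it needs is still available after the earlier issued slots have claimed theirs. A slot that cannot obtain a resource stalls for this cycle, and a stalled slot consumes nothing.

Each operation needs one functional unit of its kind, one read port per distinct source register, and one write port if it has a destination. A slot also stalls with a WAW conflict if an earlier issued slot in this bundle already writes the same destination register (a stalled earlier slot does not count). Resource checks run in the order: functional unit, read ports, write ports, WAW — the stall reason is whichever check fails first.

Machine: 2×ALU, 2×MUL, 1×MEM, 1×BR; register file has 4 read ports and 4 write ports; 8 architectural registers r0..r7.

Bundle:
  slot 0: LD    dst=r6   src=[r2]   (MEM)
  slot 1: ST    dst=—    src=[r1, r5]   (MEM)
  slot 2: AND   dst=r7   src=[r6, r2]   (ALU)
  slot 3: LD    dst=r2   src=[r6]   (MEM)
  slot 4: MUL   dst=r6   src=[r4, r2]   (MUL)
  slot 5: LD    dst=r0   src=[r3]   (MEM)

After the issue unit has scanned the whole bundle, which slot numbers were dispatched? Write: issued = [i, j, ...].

issued = [0, 2]

slot 0 (MEM): ISSUE — free A2,Mu2,Ld0,B1 rp3 wp3
slot 1 (MEM): stall FU — free A2,Mu2,Ld0,B1 rp3 wp3
slot 2 (ALU): ISSUE — free A1,Mu2,Ld0,B1 rp1 wp2
slot 3 (MEM): stall FU — free A1,Mu2,Ld0,B1 rp1 wp2
slot 4 (MUL): stall RD_PORT — free A1,Mu2,Ld0,B1 rp1 wp2
slot 5 (MEM): stall FU — free A1,Mu2,Ld0,B1 rp1 wp2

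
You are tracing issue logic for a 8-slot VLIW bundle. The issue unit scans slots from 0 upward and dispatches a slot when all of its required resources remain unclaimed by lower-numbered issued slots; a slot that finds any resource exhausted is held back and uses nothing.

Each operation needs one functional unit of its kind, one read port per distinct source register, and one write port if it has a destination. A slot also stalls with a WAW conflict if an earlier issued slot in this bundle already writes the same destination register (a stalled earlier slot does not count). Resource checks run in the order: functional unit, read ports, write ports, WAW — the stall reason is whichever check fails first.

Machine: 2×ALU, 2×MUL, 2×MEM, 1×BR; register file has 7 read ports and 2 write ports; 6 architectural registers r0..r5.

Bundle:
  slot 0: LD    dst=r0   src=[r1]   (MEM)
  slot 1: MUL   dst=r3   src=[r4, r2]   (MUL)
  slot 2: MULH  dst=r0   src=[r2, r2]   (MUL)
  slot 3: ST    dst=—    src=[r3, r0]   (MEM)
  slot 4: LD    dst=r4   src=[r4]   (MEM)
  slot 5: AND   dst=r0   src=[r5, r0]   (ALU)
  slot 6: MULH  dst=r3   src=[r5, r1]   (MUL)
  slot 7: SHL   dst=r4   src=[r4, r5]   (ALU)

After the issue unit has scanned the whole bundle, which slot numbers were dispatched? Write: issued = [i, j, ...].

issued = [0, 1, 3]

[0] MEM needs rd=1 wr=1: ok; after: ALU=2 MUL=2 MEM=1 BR=1, R=6, W=1
[1] MUL needs rd=2 wr=1: ok; after: ALU=2 MUL=1 MEM=1 BR=1, R=4, W=0
[2] MUL needs rd=1 wr=1: WR_PORT; after: ALU=2 MUL=1 MEM=1 BR=1, R=4, W=0
[3] MEM needs rd=2 wr=0: ok; after: ALU=2 MUL=1 MEM=0 BR=1, R=2, W=0
[4] MEM needs rd=1 wr=1: FU; after: ALU=2 MUL=1 MEM=0 BR=1, R=2, W=0
[5] ALU needs rd=2 wr=1: WR_PORT; after: ALU=2 MUL=1 MEM=0 BR=1, R=2, W=0
[6] MUL needs rd=2 wr=1: WR_PORT; after: ALU=2 MUL=1 MEM=0 BR=1, R=2, W=0
[7] ALU needs rd=2 wr=1: WR_PORT; after: ALU=2 MUL=1 MEM=0 BR=1, R=2, W=0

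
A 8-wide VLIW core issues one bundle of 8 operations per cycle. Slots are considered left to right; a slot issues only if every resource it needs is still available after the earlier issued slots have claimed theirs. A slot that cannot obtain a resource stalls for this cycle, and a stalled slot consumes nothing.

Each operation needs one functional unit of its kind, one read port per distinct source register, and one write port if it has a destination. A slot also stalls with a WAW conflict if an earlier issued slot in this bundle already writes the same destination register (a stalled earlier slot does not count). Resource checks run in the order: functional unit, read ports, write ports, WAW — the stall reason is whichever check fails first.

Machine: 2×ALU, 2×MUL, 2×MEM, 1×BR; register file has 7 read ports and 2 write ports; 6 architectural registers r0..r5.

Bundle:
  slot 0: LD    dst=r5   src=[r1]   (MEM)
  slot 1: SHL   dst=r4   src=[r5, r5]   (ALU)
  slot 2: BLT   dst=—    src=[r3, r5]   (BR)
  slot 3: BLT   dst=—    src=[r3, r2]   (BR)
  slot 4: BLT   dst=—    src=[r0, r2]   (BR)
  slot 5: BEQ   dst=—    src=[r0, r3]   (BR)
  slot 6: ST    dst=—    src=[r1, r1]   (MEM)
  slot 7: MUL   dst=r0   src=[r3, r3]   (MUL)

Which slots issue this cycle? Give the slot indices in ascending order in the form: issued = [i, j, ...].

  0. MEM→r5 ⇒ go  {2A/2Mu/1Ld/1B | 6r 1w}
  1. ALU→r4 ⇒ go  {1A/2Mu/1Ld/1B | 5r 0w}
  2. BR ⇒ go  {1A/2Mu/1Ld/0B | 3r 0w}
  3. BR ⇒ no(FU)  {1A/2Mu/1Ld/0B | 3r 0w}
  4. BR ⇒ no(FU)  {1A/2Mu/1Ld/0B | 3r 0w}
  5. BR ⇒ no(FU)  {1A/2Mu/1Ld/0B | 3r 0w}
  6. MEM ⇒ go  {1A/2Mu/0Ld/0B | 2r 0w}
  7. MUL→r0 ⇒ no(WR_PORT)  {1A/2Mu/0Ld/0B | 2r 0w}

issued = [0, 1, 2, 6]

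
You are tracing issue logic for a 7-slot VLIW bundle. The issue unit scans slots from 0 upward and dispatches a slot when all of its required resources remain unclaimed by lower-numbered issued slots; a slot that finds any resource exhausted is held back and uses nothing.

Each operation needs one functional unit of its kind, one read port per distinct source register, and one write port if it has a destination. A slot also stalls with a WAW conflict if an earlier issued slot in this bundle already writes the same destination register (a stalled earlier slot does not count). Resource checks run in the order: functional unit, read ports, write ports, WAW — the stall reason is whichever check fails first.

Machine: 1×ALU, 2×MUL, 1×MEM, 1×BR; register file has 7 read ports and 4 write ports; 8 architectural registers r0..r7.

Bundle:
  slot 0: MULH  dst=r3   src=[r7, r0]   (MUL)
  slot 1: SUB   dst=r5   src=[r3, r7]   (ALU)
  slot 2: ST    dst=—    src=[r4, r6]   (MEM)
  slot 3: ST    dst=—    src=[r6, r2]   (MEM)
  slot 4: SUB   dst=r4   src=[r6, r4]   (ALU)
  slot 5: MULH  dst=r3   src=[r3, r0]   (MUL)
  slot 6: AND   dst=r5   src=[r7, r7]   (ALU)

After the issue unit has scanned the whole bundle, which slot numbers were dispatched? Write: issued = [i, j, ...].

[0] MUL needs rd=2 wr=1: ok; after: ALU=1 MUL=1 MEM=1 BR=1, R=5, W=3
[1] ALU needs rd=2 wr=1: ok; after: ALU=0 MUL=1 MEM=1 BR=1, R=3, W=2
[2] MEM needs rd=2 wr=0: ok; after: ALU=0 MUL=1 MEM=0 BR=1, R=1, W=2
[3] MEM needs rd=2 wr=0: FU; after: ALU=0 MUL=1 MEM=0 BR=1, R=1, W=2
[4] ALU needs rd=2 wr=1: FU; after: ALU=0 MUL=1 MEM=0 BR=1, R=1, W=2
[5] MUL needs rd=2 wr=1: RD_PORT; after: ALU=0 MUL=1 MEM=0 BR=1, R=1, W=2
[6] ALU needs rd=1 wr=1: FU; after: ALU=0 MUL=1 MEM=0 BR=1, R=1, W=2

issued = [0, 1, 2]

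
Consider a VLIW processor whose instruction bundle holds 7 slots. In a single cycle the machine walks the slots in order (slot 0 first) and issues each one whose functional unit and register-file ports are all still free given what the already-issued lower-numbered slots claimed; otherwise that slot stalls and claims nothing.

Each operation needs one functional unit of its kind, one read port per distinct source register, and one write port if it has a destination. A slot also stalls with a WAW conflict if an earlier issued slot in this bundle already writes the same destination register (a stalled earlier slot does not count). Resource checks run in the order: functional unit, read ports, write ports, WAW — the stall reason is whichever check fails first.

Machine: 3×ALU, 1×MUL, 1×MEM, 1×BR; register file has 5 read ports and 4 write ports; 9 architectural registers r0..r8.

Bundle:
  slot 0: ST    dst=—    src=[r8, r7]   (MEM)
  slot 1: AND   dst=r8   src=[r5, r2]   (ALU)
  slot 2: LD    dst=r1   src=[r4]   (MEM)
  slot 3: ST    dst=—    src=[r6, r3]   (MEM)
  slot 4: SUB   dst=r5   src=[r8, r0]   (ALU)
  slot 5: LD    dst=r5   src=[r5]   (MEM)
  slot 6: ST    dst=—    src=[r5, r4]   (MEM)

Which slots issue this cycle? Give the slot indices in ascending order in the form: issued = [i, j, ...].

slot 0 (MEM): ISSUE — free A3,Mu1,Ld0,B1 rp3 wp4
slot 1 (ALU): ISSUE — free A2,Mu1,Ld0,B1 rp1 wp3
slot 2 (MEM): stall FU — free A2,Mu1,Ld0,B1 rp1 wp3
slot 3 (MEM): stall FU — free A2,Mu1,Ld0,B1 rp1 wp3
slot 4 (ALU): stall RD_PORT — free A2,Mu1,Ld0,B1 rp1 wp3
slot 5 (MEM): stall FU — free A2,Mu1,Ld0,B1 rp1 wp3
slot 6 (MEM): stall FU — free A2,Mu1,Ld0,B1 rp1 wp3

issued = [0, 1]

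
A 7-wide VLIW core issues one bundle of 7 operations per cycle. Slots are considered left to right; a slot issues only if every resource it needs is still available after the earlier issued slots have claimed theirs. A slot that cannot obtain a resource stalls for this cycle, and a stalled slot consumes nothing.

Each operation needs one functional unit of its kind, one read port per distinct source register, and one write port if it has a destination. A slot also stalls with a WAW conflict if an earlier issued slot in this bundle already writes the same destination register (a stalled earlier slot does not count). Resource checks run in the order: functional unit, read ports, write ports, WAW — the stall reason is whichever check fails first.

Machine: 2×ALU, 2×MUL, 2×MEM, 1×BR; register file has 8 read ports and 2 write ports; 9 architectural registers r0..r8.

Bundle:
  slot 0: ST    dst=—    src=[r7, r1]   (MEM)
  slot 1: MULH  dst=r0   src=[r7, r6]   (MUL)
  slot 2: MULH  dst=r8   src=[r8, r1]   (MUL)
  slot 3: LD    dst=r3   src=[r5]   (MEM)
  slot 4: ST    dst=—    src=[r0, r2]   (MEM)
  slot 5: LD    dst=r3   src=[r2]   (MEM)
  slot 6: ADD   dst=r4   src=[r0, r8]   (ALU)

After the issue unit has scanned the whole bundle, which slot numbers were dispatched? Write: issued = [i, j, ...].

issued = [0, 1, 2, 4]

[0] MEM needs rd=2 wr=0: ok; after: ALU=2 MUL=2 MEM=1 BR=1, R=6, W=2
[1] MUL needs rd=2 wr=1: ok; after: ALU=2 MUL=1 MEM=1 BR=1, R=4, W=1
[2] MUL needs rd=2 wr=1: ok; after: ALU=2 MUL=0 MEM=1 BR=1, R=2, W=0
[3] MEM needs rd=1 wr=1: WR_PORT; after: ALU=2 MUL=0 MEM=1 BR=1, R=2, W=0
[4] MEM needs rd=2 wr=0: ok; after: ALU=2 MUL=0 MEM=0 BR=1, R=0, W=0
[5] MEM needs rd=1 wr=1: FU; after: ALU=2 MUL=0 MEM=0 BR=1, R=0, W=0
[6] ALU needs rd=2 wr=1: RD_PORT; after: ALU=2 MUL=0 MEM=0 BR=1, R=0, W=0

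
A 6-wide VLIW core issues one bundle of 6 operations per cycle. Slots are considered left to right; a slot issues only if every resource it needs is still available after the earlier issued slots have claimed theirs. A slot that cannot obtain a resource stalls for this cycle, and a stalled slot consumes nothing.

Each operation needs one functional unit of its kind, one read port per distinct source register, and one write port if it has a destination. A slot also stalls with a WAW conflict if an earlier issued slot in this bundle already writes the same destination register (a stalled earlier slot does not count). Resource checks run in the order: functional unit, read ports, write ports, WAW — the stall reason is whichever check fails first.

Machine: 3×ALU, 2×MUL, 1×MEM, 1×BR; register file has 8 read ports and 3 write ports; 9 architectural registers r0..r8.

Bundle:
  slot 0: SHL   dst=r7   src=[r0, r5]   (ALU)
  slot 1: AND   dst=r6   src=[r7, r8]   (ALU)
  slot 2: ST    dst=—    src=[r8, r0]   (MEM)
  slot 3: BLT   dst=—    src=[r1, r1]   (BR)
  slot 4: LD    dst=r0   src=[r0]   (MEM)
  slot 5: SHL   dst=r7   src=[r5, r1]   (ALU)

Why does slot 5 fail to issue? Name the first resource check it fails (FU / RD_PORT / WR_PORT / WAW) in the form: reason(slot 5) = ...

reason(slot 5) = RD_PORT

[0] ALU needs rd=2 wr=1: ok; after: ALU=2 MUL=2 MEM=1 BR=1, R=6, W=2
[1] ALU needs rd=2 wr=1: ok; after: ALU=1 MUL=2 MEM=1 BR=1, R=4, W=1
[2] MEM needs rd=2 wr=0: ok; after: ALU=1 MUL=2 MEM=0 BR=1, R=2, W=1
[3] BR needs rd=1 wr=0: ok; after: ALU=1 MUL=2 MEM=0 BR=0, R=1, W=1
[4] MEM needs rd=1 wr=1: FU; after: ALU=1 MUL=2 MEM=0 BR=0, R=1, W=1
[5] ALU needs rd=2 wr=1: RD_PORT; after: ALU=1 MUL=2 MEM=0 BR=0, R=1, W=1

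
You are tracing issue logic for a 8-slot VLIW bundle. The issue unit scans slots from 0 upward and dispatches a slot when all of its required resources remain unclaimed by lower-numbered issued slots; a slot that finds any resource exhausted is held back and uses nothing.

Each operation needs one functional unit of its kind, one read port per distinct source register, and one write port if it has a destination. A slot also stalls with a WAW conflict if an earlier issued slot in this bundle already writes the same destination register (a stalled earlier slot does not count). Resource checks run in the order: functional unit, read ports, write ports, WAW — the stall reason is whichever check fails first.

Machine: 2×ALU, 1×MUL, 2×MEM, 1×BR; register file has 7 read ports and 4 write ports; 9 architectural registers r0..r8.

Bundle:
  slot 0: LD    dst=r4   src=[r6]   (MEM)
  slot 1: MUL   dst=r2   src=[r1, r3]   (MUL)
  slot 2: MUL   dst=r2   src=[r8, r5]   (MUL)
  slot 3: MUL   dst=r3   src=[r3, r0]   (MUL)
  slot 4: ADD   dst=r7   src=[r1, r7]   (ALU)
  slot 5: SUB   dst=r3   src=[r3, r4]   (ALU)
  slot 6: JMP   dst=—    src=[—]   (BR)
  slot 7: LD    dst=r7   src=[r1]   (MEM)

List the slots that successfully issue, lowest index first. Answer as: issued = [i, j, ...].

issued = [0, 1, 4, 5, 6]

slot 0 (MEM): ISSUE — free A2,Mu1,Ld1,B1 rp6 wp3
slot 1 (MUL): ISSUE — free A2,Mu0,Ld1,B1 rp4 wp2
slot 2 (MUL): stall FU — free A2,Mu0,Ld1,B1 rp4 wp2
slot 3 (MUL): stall FU — free A2,Mu0,Ld1,B1 rp4 wp2
slot 4 (ALU): ISSUE — free A1,Mu0,Ld1,B1 rp2 wp1
slot 5 (ALU): ISSUE — free A0,Mu0,Ld1,B1 rp0 wp0
slot 6 (BR): ISSUE — free A0,Mu0,Ld1,B0 rp0 wp0
slot 7 (MEM): stall RD_PORT — free A0,Mu0,Ld1,B0 rp0 wp0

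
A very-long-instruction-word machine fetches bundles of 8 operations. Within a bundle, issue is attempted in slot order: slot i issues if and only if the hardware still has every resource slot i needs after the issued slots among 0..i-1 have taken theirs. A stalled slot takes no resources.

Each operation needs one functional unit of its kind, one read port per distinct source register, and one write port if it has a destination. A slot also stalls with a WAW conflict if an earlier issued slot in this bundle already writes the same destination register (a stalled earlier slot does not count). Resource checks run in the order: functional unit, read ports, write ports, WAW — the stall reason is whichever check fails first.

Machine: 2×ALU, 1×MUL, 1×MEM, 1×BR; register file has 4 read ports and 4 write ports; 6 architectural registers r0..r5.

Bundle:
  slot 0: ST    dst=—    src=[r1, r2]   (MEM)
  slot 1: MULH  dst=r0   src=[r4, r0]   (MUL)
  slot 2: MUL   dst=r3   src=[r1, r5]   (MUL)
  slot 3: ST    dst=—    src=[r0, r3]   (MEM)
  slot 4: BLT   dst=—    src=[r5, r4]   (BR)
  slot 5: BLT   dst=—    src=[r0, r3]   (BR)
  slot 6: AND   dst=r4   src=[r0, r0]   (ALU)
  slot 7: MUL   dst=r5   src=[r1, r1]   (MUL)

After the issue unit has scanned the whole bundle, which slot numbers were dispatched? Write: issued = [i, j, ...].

(0) want 1×MEM +2rd +0wr — yes → AL2|MU1|ME0|BR1|rd2|wr4
(1) want 1×MUL +2rd +1wr — yes → AL2|MU0|ME0|BR1|rd0|wr3
(2) want 1×MUL +2rd +1wr — FU → AL2|MU0|ME0|BR1|rd0|wr3
(3) want 1×MEM +2rd +0wr — FU → AL2|MU0|ME0|BR1|rd0|wr3
(4) want 1×BR +2rd +0wr — RD_PORT → AL2|MU0|ME0|BR1|rd0|wr3
(5) want 1×BR +2rd +0wr — RD_PORT → AL2|MU0|ME0|BR1|rd0|wr3
(6) want 1×ALU +1rd +1wr — RD_PORT → AL2|MU0|ME0|BR1|rd0|wr3
(7) want 1×MUL +1rd +1wr — FU → AL2|MU0|ME0|BR1|rd0|wr3

issued = [0, 1]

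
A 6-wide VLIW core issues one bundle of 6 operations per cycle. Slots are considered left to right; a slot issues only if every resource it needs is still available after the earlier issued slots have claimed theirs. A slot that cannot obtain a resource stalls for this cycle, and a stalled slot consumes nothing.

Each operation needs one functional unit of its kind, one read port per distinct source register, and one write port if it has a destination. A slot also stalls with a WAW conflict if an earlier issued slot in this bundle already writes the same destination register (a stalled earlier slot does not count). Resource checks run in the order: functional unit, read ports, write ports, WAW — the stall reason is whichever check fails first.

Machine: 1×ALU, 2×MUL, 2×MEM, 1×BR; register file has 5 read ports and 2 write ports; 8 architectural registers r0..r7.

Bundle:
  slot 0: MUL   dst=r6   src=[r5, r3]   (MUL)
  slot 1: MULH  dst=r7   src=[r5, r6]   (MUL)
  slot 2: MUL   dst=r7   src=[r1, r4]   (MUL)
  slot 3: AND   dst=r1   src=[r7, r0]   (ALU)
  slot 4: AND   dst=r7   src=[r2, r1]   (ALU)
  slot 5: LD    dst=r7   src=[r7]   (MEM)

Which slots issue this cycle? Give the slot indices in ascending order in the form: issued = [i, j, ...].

issued = [0, 1]

  0. MUL→r6 ⇒ go  {1A/1Mu/2Ld/1B | 3r 1w}
  1. MUL→r7 ⇒ go  {1A/0Mu/2Ld/1B | 1r 0w}
  2. MUL→r7 ⇒ no(FU)  {1A/0Mu/2Ld/1B | 1r 0w}
  3. ALU→r1 ⇒ no(RD_PORT)  {1A/0Mu/2Ld/1B | 1r 0w}
  4. ALU→r7 ⇒ no(RD_PORT)  {1A/0Mu/2Ld/1B | 1r 0w}
  5. MEM→r7 ⇒ no(WR_PORT)  {1A/0Mu/2Ld/1B | 1r 0w}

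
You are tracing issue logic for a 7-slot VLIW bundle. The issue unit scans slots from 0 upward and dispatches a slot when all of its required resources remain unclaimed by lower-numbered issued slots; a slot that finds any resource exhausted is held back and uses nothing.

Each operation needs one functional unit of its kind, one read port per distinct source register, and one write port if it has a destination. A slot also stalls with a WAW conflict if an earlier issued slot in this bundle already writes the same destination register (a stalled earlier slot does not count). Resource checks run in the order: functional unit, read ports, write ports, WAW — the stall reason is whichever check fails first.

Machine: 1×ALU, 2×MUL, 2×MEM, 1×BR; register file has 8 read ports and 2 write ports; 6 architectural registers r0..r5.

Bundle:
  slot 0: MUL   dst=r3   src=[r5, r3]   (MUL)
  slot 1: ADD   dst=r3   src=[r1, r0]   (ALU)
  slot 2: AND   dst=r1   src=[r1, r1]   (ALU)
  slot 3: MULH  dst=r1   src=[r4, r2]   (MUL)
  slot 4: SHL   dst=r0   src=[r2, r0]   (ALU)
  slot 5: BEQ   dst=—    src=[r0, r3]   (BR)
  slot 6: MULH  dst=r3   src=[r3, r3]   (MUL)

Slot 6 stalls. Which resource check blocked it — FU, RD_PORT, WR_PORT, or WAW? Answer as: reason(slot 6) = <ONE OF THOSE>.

(0) want 1×MUL +2rd +1wr — yes → AL1|MU1|ME2|BR1|rd6|wr1
(1) want 1×ALU +2rd +1wr — WAW → AL1|MU1|ME2|BR1|rd6|wr1
(2) want 1×ALU +1rd +1wr — yes → AL0|MU1|ME2|BR1|rd5|wr0
(3) want 1×MUL +2rd +1wr — WR_PORT → AL0|MU1|ME2|BR1|rd5|wr0
(4) want 1×ALU +2rd +1wr — FU → AL0|MU1|ME2|BR1|rd5|wr0
(5) want 1×BR +2rd +0wr — yes → AL0|MU1|ME2|BR0|rd3|wr0
(6) want 1×MUL +1rd +1wr — WR_PORT → AL0|MU1|ME2|BR0|rd3|wr0

reason(slot 6) = WR_PORT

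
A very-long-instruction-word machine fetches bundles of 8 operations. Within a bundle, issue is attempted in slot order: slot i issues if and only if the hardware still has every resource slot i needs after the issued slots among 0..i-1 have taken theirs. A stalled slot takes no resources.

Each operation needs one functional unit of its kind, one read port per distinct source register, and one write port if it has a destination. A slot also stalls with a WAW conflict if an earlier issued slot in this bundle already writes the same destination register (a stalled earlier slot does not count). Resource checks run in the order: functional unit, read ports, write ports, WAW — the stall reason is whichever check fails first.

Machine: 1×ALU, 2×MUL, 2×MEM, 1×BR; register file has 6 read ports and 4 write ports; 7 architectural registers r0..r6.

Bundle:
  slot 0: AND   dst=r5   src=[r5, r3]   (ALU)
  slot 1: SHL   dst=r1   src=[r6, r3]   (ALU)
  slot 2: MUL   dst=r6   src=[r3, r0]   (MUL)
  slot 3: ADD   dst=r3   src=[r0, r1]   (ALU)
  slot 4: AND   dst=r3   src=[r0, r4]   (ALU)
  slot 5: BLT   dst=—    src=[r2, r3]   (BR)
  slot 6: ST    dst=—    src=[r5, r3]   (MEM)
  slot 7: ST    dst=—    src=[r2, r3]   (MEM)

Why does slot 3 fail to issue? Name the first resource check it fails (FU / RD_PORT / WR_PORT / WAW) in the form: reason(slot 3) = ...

[0] ALU needs rd=2 wr=1: ok; after: ALU=0 MUL=2 MEM=2 BR=1, R=4, W=3
[1] ALU needs rd=2 wr=1: FU; after: ALU=0 MUL=2 MEM=2 BR=1, R=4, W=3
[2] MUL needs rd=2 wr=1: ok; after: ALU=0 MUL=1 MEM=2 BR=1, R=2, W=2
[3] ALU needs rd=2 wr=1: FU; after: ALU=0 MUL=1 MEM=2 BR=1, R=2, W=2
[4] ALU needs rd=2 wr=1: FU; after: ALU=0 MUL=1 MEM=2 BR=1, R=2, W=2
[5] BR needs rd=2 wr=0: ok; after: ALU=0 MUL=1 MEM=2 BR=0, R=0, W=2
[6] MEM needs rd=2 wr=0: RD_PORT; after: ALU=0 MUL=1 MEM=2 BR=0, R=0, W=2
[7] MEM needs rd=2 wr=0: RD_PORT; after: ALU=0 MUL=1 MEM=2 BR=0, R=0, W=2

reason(slot 3) = FU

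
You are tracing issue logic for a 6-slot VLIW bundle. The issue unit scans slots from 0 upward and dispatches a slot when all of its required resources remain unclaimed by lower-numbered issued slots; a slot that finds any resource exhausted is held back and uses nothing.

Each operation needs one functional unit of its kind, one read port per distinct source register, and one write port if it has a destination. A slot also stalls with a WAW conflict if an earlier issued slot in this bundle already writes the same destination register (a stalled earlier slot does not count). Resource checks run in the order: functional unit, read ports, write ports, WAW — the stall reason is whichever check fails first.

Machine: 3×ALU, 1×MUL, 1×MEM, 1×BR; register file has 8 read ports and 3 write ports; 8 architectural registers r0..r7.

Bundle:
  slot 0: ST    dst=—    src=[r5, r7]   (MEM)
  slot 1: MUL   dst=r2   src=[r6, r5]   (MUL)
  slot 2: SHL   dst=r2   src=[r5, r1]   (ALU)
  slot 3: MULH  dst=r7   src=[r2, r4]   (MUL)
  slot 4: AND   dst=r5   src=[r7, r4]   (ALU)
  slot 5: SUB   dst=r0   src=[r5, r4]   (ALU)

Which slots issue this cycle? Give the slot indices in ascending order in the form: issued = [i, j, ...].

[0] MEM needs rd=2 wr=0: ok; after: ALU=3 MUL=1 MEM=0 BR=1, R=6, W=3
[1] MUL needs rd=2 wr=1: ok; after: ALU=3 MUL=0 MEM=0 BR=1, R=4, W=2
[2] ALU needs rd=2 wr=1: WAW; after: ALU=3 MUL=0 MEM=0 BR=1, R=4, W=2
[3] MUL needs rd=2 wr=1: FU; after: ALU=3 MUL=0 MEM=0 BR=1, R=4, W=2
[4] ALU needs rd=2 wr=1: ok; after: ALU=2 MUL=0 MEM=0 BR=1, R=2, W=1
[5] ALU needs rd=2 wr=1: ok; after: ALU=1 MUL=0 MEM=0 BR=1, R=0, W=0

issued = [0, 1, 4, 5]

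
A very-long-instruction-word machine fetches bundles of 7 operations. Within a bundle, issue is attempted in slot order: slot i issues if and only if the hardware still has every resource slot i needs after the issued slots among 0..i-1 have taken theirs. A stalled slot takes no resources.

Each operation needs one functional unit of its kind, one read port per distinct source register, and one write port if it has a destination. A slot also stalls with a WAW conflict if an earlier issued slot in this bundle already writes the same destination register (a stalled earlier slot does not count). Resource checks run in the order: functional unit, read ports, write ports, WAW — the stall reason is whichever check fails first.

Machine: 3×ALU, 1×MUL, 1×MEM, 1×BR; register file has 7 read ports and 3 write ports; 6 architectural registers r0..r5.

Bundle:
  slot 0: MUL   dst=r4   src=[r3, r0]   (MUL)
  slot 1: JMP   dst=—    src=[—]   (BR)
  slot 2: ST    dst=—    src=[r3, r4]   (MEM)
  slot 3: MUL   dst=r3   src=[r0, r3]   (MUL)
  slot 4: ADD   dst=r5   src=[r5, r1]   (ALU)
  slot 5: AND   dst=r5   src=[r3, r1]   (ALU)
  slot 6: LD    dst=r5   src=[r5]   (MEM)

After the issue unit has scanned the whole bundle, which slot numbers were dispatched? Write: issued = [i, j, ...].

issued = [0, 1, 2, 4]

#0 MUL src=r3,r0 dispatched  <A:3 Mu:0 Ld:1 B:1 rd:5 wr:2>
#1 BR src=- dispatched  <A:3 Mu:0 Ld:1 B:0 rd:5 wr:2>
#2 MEM src=r3,r4 dispatched  <A:3 Mu:0 Ld:0 B:0 rd:3 wr:2>
#3 MUL src=r0,r3 held:FU  <A:3 Mu:0 Ld:0 B:0 rd:3 wr:2>
#4 ALU src=r5,r1 dispatched  <A:2 Mu:0 Ld:0 B:0 rd:1 wr:1>
#5 ALU src=r3,r1 held:RD_PORT  <A:2 Mu:0 Ld:0 B:0 rd:1 wr:1>
#6 MEM src=r5 held:FU  <A:2 Mu:0 Ld:0 B:0 rd:1 wr:1>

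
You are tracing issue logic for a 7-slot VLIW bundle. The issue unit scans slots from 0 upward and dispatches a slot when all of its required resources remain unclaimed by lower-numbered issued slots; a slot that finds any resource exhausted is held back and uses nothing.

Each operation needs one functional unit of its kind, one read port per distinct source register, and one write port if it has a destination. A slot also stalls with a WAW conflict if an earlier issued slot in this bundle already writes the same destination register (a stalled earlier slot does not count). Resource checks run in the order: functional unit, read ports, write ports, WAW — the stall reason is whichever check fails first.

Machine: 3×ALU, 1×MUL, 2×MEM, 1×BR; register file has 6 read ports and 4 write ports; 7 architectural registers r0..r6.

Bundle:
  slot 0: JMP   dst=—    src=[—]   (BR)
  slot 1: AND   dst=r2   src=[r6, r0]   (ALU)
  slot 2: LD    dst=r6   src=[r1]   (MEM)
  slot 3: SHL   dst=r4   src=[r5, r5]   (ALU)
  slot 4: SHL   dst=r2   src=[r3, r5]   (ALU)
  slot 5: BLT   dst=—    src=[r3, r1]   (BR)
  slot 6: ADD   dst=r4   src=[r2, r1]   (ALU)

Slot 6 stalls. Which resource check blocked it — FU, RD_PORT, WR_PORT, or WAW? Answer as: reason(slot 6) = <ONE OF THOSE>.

reason(slot 6) = WAW

(0) want 1×BR +0rd +0wr — yes → AL3|MU1|ME2|BR0|rd6|wr4
(1) want 1×ALU +2rd +1wr — yes → AL2|MU1|ME2|BR0|rd4|wr3
(2) want 1×MEM +1rd +1wr — yes → AL2|MU1|ME1|BR0|rd3|wr2
(3) want 1×ALU +1rd +1wr — yes → AL1|MU1|ME1|BR0|rd2|wr1
(4) want 1×ALU +2rd +1wr — WAW → AL1|MU1|ME1|BR0|rd2|wr1
(5) want 1×BR +2rd +0wr — FU → AL1|MU1|ME1|BR0|rd2|wr1
(6) want 1×ALU +2rd +1wr — WAW → AL1|MU1|ME1|BR0|rd2|wr1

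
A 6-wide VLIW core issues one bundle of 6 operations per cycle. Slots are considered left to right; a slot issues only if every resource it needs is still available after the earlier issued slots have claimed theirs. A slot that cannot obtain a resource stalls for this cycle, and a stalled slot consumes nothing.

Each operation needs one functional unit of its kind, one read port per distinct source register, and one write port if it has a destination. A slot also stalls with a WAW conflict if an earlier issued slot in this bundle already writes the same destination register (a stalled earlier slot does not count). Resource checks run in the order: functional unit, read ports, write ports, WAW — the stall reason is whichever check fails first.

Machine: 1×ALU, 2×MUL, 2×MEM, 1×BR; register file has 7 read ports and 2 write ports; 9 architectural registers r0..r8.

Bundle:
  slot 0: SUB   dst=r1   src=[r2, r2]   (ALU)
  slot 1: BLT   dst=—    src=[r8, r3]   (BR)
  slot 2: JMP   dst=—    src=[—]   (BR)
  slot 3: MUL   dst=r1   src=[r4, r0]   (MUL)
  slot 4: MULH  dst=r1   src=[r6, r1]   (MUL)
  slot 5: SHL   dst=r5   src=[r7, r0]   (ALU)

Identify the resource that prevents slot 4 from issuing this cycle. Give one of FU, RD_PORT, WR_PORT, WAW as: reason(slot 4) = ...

#0 ALU src=r2,r2 dispatched  <A:0 Mu:2 Ld:2 B:1 rd:6 wr:1>
#1 BR src=r8,r3 dispatched  <A:0 Mu:2 Ld:2 B:0 rd:4 wr:1>
#2 BR src=- held:FU  <A:0 Mu:2 Ld:2 B:0 rd:4 wr:1>
#3 MUL src=r4,r0 held:WAW  <A:0 Mu:2 Ld:2 B:0 rd:4 wr:1>
#4 MUL src=r6,r1 held:WAW  <A:0 Mu:2 Ld:2 B:0 rd:4 wr:1>
#5 ALU src=r7,r0 held:FU  <A:0 Mu:2 Ld:2 B:0 rd:4 wr:1>

reason(slot 4) = WAW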